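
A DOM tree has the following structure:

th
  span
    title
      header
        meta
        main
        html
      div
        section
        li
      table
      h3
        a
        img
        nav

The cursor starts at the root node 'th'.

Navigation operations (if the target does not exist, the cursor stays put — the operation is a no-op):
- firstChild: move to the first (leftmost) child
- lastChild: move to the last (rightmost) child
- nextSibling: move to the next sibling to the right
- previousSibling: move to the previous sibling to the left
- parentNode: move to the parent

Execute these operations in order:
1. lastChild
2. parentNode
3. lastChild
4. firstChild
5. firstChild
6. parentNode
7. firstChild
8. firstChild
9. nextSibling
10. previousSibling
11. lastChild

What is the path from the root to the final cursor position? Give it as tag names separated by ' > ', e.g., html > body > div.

Answer: th > span > title > header > meta

Derivation:
After 1 (lastChild): span
After 2 (parentNode): th
After 3 (lastChild): span
After 4 (firstChild): title
After 5 (firstChild): header
After 6 (parentNode): title
After 7 (firstChild): header
After 8 (firstChild): meta
After 9 (nextSibling): main
After 10 (previousSibling): meta
After 11 (lastChild): meta (no-op, stayed)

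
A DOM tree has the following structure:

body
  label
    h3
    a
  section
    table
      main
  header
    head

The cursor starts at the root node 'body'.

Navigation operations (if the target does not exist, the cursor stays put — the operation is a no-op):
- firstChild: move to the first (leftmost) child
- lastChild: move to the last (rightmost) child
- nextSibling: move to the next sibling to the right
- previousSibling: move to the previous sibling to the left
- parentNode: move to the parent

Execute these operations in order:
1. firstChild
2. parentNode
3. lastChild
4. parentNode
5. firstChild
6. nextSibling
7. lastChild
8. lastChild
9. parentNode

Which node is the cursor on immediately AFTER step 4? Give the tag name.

After 1 (firstChild): label
After 2 (parentNode): body
After 3 (lastChild): header
After 4 (parentNode): body

Answer: body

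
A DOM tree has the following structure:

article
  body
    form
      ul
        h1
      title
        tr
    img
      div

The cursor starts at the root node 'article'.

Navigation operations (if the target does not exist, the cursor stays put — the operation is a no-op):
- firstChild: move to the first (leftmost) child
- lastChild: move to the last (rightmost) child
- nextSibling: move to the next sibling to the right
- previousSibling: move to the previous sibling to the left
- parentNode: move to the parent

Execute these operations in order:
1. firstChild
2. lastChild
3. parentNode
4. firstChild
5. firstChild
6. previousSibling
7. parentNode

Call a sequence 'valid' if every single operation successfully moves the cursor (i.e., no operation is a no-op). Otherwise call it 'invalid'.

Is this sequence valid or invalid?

After 1 (firstChild): body
After 2 (lastChild): img
After 3 (parentNode): body
After 4 (firstChild): form
After 5 (firstChild): ul
After 6 (previousSibling): ul (no-op, stayed)
After 7 (parentNode): form

Answer: invalid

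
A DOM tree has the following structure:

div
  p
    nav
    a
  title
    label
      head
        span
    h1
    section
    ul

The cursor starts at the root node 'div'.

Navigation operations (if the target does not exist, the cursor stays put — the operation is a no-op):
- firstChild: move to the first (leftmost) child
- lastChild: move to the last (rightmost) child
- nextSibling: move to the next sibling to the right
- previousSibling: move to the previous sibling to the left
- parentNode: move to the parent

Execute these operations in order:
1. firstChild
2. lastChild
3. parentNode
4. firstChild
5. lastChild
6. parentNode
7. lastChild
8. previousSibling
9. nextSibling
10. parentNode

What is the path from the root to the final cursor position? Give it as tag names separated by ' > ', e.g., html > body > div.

After 1 (firstChild): p
After 2 (lastChild): a
After 3 (parentNode): p
After 4 (firstChild): nav
After 5 (lastChild): nav (no-op, stayed)
After 6 (parentNode): p
After 7 (lastChild): a
After 8 (previousSibling): nav
After 9 (nextSibling): a
After 10 (parentNode): p

Answer: div > p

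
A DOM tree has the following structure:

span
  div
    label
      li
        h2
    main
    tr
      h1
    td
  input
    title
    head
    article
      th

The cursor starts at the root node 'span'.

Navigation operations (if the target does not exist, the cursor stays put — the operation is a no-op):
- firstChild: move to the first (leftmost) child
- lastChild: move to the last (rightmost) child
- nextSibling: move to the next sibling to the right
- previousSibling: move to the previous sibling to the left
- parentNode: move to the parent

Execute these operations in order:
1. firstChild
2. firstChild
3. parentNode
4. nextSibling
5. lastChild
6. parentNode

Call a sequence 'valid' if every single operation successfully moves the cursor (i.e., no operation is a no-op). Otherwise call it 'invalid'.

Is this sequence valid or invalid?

After 1 (firstChild): div
After 2 (firstChild): label
After 3 (parentNode): div
After 4 (nextSibling): input
After 5 (lastChild): article
After 6 (parentNode): input

Answer: valid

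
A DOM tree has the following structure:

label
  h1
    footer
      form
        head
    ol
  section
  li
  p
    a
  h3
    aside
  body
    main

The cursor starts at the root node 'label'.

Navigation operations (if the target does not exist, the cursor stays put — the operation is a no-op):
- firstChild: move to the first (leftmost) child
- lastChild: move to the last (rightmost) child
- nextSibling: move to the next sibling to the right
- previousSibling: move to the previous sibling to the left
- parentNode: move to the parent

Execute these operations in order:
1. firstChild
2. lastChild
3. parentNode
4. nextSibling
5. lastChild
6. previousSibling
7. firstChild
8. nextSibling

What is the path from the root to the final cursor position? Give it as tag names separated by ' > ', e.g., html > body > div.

Answer: label > h1 > ol

Derivation:
After 1 (firstChild): h1
After 2 (lastChild): ol
After 3 (parentNode): h1
After 4 (nextSibling): section
After 5 (lastChild): section (no-op, stayed)
After 6 (previousSibling): h1
After 7 (firstChild): footer
After 8 (nextSibling): ol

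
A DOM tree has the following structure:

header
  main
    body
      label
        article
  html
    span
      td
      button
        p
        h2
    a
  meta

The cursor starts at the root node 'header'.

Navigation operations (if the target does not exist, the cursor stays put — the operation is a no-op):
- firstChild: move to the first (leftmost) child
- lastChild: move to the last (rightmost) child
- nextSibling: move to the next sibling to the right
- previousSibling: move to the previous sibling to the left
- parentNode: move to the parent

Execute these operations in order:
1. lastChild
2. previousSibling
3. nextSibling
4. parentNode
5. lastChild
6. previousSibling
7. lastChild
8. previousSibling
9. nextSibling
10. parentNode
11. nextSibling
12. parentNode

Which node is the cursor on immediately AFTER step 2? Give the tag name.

Answer: html

Derivation:
After 1 (lastChild): meta
After 2 (previousSibling): html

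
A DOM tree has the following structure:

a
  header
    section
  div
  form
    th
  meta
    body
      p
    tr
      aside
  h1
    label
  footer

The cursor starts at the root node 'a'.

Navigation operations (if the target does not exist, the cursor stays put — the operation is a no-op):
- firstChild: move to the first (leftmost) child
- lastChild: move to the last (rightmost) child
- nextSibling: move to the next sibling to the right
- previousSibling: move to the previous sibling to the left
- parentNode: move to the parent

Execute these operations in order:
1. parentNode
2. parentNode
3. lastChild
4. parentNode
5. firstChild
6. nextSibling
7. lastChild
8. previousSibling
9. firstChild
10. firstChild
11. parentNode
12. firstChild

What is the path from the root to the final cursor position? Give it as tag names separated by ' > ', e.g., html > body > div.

After 1 (parentNode): a (no-op, stayed)
After 2 (parentNode): a (no-op, stayed)
After 3 (lastChild): footer
After 4 (parentNode): a
After 5 (firstChild): header
After 6 (nextSibling): div
After 7 (lastChild): div (no-op, stayed)
After 8 (previousSibling): header
After 9 (firstChild): section
After 10 (firstChild): section (no-op, stayed)
After 11 (parentNode): header
After 12 (firstChild): section

Answer: a > header > section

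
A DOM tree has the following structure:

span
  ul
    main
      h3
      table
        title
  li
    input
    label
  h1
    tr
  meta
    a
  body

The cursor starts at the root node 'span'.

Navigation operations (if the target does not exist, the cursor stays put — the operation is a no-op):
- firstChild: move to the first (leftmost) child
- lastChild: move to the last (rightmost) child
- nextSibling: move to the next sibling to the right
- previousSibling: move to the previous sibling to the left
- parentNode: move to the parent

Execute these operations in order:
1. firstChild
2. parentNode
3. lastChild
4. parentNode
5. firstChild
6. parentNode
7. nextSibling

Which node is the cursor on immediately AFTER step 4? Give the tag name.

After 1 (firstChild): ul
After 2 (parentNode): span
After 3 (lastChild): body
After 4 (parentNode): span

Answer: span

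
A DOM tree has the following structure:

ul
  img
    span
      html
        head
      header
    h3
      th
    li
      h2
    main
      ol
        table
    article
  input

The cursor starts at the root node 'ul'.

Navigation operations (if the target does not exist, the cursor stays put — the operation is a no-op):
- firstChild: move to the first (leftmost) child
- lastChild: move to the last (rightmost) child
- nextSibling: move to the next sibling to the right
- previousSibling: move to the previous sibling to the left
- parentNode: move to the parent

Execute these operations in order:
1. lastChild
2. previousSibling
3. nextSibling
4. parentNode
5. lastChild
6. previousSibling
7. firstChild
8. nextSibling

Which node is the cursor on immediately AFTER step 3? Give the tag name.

Answer: input

Derivation:
After 1 (lastChild): input
After 2 (previousSibling): img
After 3 (nextSibling): input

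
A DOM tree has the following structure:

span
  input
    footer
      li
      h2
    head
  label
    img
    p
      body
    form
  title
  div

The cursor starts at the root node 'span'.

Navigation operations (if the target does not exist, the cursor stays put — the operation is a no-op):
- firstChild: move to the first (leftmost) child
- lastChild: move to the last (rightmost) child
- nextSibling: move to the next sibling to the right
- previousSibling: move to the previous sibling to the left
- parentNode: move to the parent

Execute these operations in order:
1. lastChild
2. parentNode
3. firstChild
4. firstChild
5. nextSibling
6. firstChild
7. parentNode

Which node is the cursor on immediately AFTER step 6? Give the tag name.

Answer: head

Derivation:
After 1 (lastChild): div
After 2 (parentNode): span
After 3 (firstChild): input
After 4 (firstChild): footer
After 5 (nextSibling): head
After 6 (firstChild): head (no-op, stayed)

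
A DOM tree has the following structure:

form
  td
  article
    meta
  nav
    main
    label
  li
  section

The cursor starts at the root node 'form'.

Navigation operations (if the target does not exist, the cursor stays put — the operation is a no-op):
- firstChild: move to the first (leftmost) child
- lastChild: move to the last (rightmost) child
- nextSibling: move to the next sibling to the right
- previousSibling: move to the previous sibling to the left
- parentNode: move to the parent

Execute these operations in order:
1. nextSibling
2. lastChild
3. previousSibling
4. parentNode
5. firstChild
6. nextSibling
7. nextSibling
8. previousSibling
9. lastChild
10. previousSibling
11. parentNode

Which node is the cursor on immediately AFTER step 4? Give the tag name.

After 1 (nextSibling): form (no-op, stayed)
After 2 (lastChild): section
After 3 (previousSibling): li
After 4 (parentNode): form

Answer: form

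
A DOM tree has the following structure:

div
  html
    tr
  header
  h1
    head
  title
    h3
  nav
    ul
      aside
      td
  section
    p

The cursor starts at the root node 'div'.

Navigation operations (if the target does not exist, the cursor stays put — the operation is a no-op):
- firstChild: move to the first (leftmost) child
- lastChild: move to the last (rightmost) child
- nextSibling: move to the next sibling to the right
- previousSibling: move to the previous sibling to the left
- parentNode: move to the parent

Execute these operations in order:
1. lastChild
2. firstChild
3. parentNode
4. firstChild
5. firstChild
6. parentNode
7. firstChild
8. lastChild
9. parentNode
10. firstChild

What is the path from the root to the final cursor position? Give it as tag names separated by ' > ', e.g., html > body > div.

Answer: div > section > p

Derivation:
After 1 (lastChild): section
After 2 (firstChild): p
After 3 (parentNode): section
After 4 (firstChild): p
After 5 (firstChild): p (no-op, stayed)
After 6 (parentNode): section
After 7 (firstChild): p
After 8 (lastChild): p (no-op, stayed)
After 9 (parentNode): section
After 10 (firstChild): p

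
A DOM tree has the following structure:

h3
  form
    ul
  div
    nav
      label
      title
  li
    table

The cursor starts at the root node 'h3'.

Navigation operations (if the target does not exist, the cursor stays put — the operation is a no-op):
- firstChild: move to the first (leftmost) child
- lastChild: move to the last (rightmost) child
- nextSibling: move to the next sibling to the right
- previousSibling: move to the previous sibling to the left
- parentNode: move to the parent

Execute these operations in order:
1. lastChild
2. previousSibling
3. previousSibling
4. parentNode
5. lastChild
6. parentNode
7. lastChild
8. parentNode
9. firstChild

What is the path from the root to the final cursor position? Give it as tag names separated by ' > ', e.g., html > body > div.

After 1 (lastChild): li
After 2 (previousSibling): div
After 3 (previousSibling): form
After 4 (parentNode): h3
After 5 (lastChild): li
After 6 (parentNode): h3
After 7 (lastChild): li
After 8 (parentNode): h3
After 9 (firstChild): form

Answer: h3 > form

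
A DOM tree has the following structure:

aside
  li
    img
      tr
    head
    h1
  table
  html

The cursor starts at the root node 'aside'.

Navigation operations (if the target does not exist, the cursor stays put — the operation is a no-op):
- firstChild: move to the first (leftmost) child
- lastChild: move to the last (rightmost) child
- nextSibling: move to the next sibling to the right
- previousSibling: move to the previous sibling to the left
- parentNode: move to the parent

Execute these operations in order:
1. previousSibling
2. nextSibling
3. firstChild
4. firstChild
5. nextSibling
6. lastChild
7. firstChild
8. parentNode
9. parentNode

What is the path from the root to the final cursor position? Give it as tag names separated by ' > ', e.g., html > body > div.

Answer: aside

Derivation:
After 1 (previousSibling): aside (no-op, stayed)
After 2 (nextSibling): aside (no-op, stayed)
After 3 (firstChild): li
After 4 (firstChild): img
After 5 (nextSibling): head
After 6 (lastChild): head (no-op, stayed)
After 7 (firstChild): head (no-op, stayed)
After 8 (parentNode): li
After 9 (parentNode): aside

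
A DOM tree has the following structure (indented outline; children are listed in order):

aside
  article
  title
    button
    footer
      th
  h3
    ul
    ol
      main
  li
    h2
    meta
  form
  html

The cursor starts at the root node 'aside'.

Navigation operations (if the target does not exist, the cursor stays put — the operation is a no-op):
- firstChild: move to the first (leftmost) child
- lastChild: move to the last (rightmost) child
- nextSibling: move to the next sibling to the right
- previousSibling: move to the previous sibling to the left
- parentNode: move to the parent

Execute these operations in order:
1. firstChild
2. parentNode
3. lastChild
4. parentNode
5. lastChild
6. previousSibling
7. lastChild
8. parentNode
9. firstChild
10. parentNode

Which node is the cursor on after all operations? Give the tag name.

Answer: aside

Derivation:
After 1 (firstChild): article
After 2 (parentNode): aside
After 3 (lastChild): html
After 4 (parentNode): aside
After 5 (lastChild): html
After 6 (previousSibling): form
After 7 (lastChild): form (no-op, stayed)
After 8 (parentNode): aside
After 9 (firstChild): article
After 10 (parentNode): aside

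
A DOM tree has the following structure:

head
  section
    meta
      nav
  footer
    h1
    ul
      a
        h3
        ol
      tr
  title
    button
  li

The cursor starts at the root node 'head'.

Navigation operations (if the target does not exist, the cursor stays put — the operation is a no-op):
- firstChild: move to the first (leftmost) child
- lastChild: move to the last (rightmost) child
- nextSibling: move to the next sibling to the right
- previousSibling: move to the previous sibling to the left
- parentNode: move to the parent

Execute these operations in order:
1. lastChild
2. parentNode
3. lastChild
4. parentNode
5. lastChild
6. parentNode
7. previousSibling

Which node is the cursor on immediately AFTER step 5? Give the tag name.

After 1 (lastChild): li
After 2 (parentNode): head
After 3 (lastChild): li
After 4 (parentNode): head
After 5 (lastChild): li

Answer: li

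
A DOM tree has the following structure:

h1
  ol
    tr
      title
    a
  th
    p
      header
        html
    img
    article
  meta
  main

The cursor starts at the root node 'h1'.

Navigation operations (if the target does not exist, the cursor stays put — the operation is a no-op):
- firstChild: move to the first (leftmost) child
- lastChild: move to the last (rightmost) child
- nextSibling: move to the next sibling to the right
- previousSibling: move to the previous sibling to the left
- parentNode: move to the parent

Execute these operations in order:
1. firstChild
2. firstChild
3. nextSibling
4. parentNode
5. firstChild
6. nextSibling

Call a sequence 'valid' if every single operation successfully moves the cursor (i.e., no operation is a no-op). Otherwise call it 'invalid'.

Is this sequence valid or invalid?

After 1 (firstChild): ol
After 2 (firstChild): tr
After 3 (nextSibling): a
After 4 (parentNode): ol
After 5 (firstChild): tr
After 6 (nextSibling): a

Answer: valid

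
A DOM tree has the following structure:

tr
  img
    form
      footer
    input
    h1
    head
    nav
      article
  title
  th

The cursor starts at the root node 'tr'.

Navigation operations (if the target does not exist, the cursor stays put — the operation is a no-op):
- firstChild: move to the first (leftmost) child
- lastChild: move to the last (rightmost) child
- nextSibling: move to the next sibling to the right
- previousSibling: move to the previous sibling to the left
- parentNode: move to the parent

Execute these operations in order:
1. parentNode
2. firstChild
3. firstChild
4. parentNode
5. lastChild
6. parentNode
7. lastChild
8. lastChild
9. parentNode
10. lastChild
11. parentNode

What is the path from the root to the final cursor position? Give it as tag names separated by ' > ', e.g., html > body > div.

After 1 (parentNode): tr (no-op, stayed)
After 2 (firstChild): img
After 3 (firstChild): form
After 4 (parentNode): img
After 5 (lastChild): nav
After 6 (parentNode): img
After 7 (lastChild): nav
After 8 (lastChild): article
After 9 (parentNode): nav
After 10 (lastChild): article
After 11 (parentNode): nav

Answer: tr > img > nav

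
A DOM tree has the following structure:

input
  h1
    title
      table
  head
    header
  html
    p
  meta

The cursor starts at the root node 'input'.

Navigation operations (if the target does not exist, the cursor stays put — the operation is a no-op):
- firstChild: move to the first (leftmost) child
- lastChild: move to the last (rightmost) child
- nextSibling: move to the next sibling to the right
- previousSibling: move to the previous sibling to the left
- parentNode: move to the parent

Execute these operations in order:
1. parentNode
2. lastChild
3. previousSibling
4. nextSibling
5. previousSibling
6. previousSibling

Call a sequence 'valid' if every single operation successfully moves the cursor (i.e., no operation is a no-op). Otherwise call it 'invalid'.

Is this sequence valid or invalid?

Answer: invalid

Derivation:
After 1 (parentNode): input (no-op, stayed)
After 2 (lastChild): meta
After 3 (previousSibling): html
After 4 (nextSibling): meta
After 5 (previousSibling): html
After 6 (previousSibling): head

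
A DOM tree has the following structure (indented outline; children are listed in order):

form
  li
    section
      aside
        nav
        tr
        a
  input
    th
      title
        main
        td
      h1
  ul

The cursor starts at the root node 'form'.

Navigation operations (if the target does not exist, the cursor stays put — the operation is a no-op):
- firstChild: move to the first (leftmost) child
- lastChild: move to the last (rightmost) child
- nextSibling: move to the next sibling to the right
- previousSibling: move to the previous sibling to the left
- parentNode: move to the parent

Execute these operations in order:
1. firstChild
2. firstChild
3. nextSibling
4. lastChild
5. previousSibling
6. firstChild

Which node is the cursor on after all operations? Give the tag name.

Answer: nav

Derivation:
After 1 (firstChild): li
After 2 (firstChild): section
After 3 (nextSibling): section (no-op, stayed)
After 4 (lastChild): aside
After 5 (previousSibling): aside (no-op, stayed)
After 6 (firstChild): nav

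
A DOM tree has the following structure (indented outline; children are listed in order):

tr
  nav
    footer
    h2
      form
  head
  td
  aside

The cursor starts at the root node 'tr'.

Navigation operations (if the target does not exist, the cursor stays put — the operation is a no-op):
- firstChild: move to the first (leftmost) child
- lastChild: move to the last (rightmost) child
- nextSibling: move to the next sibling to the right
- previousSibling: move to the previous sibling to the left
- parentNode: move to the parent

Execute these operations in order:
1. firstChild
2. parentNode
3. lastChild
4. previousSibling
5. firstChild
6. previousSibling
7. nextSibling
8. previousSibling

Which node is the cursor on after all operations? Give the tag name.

After 1 (firstChild): nav
After 2 (parentNode): tr
After 3 (lastChild): aside
After 4 (previousSibling): td
After 5 (firstChild): td (no-op, stayed)
After 6 (previousSibling): head
After 7 (nextSibling): td
After 8 (previousSibling): head

Answer: head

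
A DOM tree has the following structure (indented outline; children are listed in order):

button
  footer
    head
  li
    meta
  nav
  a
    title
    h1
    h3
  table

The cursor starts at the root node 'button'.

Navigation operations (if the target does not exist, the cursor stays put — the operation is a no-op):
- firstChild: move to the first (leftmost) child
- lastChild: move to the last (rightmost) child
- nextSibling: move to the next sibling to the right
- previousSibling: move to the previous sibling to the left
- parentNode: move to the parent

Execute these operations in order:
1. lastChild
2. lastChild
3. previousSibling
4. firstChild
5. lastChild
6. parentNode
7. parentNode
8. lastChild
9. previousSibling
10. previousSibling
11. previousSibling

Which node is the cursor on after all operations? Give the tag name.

After 1 (lastChild): table
After 2 (lastChild): table (no-op, stayed)
After 3 (previousSibling): a
After 4 (firstChild): title
After 5 (lastChild): title (no-op, stayed)
After 6 (parentNode): a
After 7 (parentNode): button
After 8 (lastChild): table
After 9 (previousSibling): a
After 10 (previousSibling): nav
After 11 (previousSibling): li

Answer: li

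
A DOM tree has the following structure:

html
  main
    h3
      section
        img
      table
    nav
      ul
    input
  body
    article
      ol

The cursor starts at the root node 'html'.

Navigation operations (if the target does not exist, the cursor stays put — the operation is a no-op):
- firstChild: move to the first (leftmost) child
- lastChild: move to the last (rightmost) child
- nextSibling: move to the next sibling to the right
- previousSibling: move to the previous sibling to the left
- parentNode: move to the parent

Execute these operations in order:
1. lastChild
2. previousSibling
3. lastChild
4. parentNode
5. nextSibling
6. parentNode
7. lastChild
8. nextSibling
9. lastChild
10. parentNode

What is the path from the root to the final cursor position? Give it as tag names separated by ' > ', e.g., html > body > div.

After 1 (lastChild): body
After 2 (previousSibling): main
After 3 (lastChild): input
After 4 (parentNode): main
After 5 (nextSibling): body
After 6 (parentNode): html
After 7 (lastChild): body
After 8 (nextSibling): body (no-op, stayed)
After 9 (lastChild): article
After 10 (parentNode): body

Answer: html > body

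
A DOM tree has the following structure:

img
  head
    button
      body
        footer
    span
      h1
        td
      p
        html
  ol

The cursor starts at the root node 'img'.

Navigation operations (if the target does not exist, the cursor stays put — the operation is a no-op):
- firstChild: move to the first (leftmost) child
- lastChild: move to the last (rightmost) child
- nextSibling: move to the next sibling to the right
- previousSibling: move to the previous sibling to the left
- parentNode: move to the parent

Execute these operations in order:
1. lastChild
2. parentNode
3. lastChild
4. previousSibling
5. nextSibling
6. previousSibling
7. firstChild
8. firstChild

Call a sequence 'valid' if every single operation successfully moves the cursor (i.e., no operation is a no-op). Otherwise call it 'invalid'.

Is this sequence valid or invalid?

After 1 (lastChild): ol
After 2 (parentNode): img
After 3 (lastChild): ol
After 4 (previousSibling): head
After 5 (nextSibling): ol
After 6 (previousSibling): head
After 7 (firstChild): button
After 8 (firstChild): body

Answer: valid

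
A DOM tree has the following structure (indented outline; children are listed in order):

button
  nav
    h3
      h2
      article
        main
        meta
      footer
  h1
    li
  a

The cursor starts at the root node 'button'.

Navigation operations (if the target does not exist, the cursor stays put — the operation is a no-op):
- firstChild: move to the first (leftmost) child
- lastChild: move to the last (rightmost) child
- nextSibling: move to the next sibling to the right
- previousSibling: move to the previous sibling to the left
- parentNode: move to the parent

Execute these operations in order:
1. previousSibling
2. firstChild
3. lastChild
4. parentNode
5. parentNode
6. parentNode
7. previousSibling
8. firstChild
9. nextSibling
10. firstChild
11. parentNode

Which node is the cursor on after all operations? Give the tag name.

Answer: h1

Derivation:
After 1 (previousSibling): button (no-op, stayed)
After 2 (firstChild): nav
After 3 (lastChild): h3
After 4 (parentNode): nav
After 5 (parentNode): button
After 6 (parentNode): button (no-op, stayed)
After 7 (previousSibling): button (no-op, stayed)
After 8 (firstChild): nav
After 9 (nextSibling): h1
After 10 (firstChild): li
After 11 (parentNode): h1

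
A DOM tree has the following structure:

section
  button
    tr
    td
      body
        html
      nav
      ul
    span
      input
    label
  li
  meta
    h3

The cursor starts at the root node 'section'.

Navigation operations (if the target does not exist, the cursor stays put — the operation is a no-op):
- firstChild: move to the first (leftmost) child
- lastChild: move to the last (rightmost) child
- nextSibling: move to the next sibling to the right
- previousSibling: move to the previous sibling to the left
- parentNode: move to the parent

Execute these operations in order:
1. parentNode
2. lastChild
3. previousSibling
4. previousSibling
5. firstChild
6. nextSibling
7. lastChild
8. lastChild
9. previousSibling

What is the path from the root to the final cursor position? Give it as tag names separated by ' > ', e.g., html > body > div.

Answer: section > button > td > nav

Derivation:
After 1 (parentNode): section (no-op, stayed)
After 2 (lastChild): meta
After 3 (previousSibling): li
After 4 (previousSibling): button
After 5 (firstChild): tr
After 6 (nextSibling): td
After 7 (lastChild): ul
After 8 (lastChild): ul (no-op, stayed)
After 9 (previousSibling): nav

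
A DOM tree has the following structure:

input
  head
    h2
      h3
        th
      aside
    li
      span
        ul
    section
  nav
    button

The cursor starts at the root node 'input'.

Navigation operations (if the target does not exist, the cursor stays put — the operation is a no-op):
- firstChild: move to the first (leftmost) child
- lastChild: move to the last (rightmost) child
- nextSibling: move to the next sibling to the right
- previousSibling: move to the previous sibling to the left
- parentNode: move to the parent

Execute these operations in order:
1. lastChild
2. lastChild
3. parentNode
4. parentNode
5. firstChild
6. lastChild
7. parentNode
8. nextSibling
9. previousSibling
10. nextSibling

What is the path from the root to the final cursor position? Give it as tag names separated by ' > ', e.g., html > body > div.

Answer: input > nav

Derivation:
After 1 (lastChild): nav
After 2 (lastChild): button
After 3 (parentNode): nav
After 4 (parentNode): input
After 5 (firstChild): head
After 6 (lastChild): section
After 7 (parentNode): head
After 8 (nextSibling): nav
After 9 (previousSibling): head
After 10 (nextSibling): nav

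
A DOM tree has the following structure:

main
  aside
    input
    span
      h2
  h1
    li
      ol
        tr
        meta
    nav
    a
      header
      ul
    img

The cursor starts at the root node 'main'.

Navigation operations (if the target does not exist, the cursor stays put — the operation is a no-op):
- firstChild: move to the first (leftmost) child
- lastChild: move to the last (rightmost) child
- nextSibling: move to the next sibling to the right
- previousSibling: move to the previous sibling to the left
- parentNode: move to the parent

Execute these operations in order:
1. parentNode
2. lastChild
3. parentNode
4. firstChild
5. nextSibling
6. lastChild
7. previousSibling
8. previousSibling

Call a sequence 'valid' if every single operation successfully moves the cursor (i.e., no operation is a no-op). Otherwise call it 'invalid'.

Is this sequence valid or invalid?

After 1 (parentNode): main (no-op, stayed)
After 2 (lastChild): h1
After 3 (parentNode): main
After 4 (firstChild): aside
After 5 (nextSibling): h1
After 6 (lastChild): img
After 7 (previousSibling): a
After 8 (previousSibling): nav

Answer: invalid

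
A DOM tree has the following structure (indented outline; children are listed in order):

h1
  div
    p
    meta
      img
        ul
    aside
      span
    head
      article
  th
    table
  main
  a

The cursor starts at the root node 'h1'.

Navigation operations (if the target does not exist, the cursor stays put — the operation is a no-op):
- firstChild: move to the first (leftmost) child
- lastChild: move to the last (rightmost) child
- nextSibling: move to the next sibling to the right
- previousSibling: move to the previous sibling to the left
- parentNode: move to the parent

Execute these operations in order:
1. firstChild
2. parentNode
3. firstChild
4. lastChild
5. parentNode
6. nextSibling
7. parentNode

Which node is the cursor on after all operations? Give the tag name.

Answer: h1

Derivation:
After 1 (firstChild): div
After 2 (parentNode): h1
After 3 (firstChild): div
After 4 (lastChild): head
After 5 (parentNode): div
After 6 (nextSibling): th
After 7 (parentNode): h1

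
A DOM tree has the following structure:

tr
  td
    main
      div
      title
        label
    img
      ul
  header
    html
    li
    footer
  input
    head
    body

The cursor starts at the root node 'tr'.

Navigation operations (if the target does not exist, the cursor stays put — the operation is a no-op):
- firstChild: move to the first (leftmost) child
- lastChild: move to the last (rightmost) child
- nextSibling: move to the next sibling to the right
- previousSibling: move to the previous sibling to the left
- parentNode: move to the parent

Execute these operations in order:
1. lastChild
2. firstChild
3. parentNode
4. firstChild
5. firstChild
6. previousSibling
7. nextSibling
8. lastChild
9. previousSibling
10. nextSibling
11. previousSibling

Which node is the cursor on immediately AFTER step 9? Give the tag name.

After 1 (lastChild): input
After 2 (firstChild): head
After 3 (parentNode): input
After 4 (firstChild): head
After 5 (firstChild): head (no-op, stayed)
After 6 (previousSibling): head (no-op, stayed)
After 7 (nextSibling): body
After 8 (lastChild): body (no-op, stayed)
After 9 (previousSibling): head

Answer: head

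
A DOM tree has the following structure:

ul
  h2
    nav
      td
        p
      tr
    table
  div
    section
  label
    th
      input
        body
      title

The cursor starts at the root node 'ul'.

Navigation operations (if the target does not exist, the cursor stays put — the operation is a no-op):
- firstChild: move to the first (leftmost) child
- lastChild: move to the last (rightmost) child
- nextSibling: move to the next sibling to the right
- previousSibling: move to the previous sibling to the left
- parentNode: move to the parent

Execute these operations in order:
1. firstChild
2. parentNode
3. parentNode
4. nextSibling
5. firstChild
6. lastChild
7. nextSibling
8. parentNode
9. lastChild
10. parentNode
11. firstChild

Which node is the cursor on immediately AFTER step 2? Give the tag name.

Answer: ul

Derivation:
After 1 (firstChild): h2
After 2 (parentNode): ul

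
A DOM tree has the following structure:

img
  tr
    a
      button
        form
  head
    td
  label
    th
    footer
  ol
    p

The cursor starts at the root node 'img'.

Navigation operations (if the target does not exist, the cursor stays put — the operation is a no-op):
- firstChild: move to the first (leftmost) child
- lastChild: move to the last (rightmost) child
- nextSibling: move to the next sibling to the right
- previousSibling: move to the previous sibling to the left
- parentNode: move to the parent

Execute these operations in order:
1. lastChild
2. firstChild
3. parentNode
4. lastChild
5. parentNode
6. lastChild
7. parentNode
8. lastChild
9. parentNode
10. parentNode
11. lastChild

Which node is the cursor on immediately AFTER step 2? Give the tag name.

Answer: p

Derivation:
After 1 (lastChild): ol
After 2 (firstChild): p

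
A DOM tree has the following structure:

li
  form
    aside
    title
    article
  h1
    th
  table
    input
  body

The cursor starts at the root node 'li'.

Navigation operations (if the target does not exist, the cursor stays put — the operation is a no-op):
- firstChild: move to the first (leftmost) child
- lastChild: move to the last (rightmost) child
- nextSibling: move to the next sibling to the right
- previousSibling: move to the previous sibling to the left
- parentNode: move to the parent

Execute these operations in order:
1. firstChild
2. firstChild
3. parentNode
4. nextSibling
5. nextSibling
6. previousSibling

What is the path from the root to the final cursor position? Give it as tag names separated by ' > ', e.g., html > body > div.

Answer: li > h1

Derivation:
After 1 (firstChild): form
After 2 (firstChild): aside
After 3 (parentNode): form
After 4 (nextSibling): h1
After 5 (nextSibling): table
After 6 (previousSibling): h1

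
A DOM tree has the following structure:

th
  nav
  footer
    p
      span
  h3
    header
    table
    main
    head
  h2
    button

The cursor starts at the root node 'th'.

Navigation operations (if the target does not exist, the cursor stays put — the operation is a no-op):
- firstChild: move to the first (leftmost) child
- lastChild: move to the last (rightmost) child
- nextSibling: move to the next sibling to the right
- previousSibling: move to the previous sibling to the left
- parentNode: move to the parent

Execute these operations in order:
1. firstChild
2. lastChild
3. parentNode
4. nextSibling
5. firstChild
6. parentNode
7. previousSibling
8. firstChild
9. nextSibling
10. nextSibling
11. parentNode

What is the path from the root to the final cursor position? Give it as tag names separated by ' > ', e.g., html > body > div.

After 1 (firstChild): nav
After 2 (lastChild): nav (no-op, stayed)
After 3 (parentNode): th
After 4 (nextSibling): th (no-op, stayed)
After 5 (firstChild): nav
After 6 (parentNode): th
After 7 (previousSibling): th (no-op, stayed)
After 8 (firstChild): nav
After 9 (nextSibling): footer
After 10 (nextSibling): h3
After 11 (parentNode): th

Answer: th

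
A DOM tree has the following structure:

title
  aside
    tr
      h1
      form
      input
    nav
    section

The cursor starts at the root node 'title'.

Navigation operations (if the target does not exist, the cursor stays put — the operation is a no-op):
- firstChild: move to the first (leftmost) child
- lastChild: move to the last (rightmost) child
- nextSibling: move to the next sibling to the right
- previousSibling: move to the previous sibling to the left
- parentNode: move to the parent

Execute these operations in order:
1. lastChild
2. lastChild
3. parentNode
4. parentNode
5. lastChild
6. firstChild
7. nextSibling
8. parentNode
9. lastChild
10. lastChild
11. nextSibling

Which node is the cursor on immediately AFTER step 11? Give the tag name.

Answer: section

Derivation:
After 1 (lastChild): aside
After 2 (lastChild): section
After 3 (parentNode): aside
After 4 (parentNode): title
After 5 (lastChild): aside
After 6 (firstChild): tr
After 7 (nextSibling): nav
After 8 (parentNode): aside
After 9 (lastChild): section
After 10 (lastChild): section (no-op, stayed)
After 11 (nextSibling): section (no-op, stayed)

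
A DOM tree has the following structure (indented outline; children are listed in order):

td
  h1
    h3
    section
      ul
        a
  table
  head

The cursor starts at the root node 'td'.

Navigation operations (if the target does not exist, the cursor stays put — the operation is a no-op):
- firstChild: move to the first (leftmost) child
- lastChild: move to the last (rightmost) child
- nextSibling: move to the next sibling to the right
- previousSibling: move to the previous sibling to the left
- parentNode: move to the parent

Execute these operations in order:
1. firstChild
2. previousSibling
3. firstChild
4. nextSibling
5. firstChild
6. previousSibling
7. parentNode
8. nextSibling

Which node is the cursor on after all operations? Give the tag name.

After 1 (firstChild): h1
After 2 (previousSibling): h1 (no-op, stayed)
After 3 (firstChild): h3
After 4 (nextSibling): section
After 5 (firstChild): ul
After 6 (previousSibling): ul (no-op, stayed)
After 7 (parentNode): section
After 8 (nextSibling): section (no-op, stayed)

Answer: section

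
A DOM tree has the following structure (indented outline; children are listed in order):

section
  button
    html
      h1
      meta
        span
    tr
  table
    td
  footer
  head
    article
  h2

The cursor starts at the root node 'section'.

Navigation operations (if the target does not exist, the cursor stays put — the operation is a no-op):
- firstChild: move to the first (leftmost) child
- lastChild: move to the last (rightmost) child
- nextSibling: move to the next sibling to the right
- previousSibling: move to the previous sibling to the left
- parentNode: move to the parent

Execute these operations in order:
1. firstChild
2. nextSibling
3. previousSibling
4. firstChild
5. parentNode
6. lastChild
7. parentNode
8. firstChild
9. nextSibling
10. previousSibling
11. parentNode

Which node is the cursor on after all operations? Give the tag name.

Answer: button

Derivation:
After 1 (firstChild): button
After 2 (nextSibling): table
After 3 (previousSibling): button
After 4 (firstChild): html
After 5 (parentNode): button
After 6 (lastChild): tr
After 7 (parentNode): button
After 8 (firstChild): html
After 9 (nextSibling): tr
After 10 (previousSibling): html
After 11 (parentNode): button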